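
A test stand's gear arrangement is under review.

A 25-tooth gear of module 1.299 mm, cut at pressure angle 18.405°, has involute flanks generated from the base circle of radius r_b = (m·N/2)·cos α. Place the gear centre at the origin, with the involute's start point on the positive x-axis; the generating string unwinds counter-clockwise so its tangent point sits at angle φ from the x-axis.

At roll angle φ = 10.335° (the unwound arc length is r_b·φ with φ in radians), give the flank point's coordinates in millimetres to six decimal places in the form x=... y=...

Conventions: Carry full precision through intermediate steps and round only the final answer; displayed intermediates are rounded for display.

x=15.655538 y=0.030043

topology: single-mesh involute geometry — m = 1.299, N = 25
pitch radius r_p = m·N/2 = 1.299·25/2 = 16.237500
base radius r_b = r_p·cos α = 16.237500·cos 18.405° = 15.406927
roll angle φ = 10.335° = 0.18037978 rad
x = r_b·(cos φ + φ·sin φ) = 15.655538
y = r_b·(sin φ − φ·cos φ) = 0.030043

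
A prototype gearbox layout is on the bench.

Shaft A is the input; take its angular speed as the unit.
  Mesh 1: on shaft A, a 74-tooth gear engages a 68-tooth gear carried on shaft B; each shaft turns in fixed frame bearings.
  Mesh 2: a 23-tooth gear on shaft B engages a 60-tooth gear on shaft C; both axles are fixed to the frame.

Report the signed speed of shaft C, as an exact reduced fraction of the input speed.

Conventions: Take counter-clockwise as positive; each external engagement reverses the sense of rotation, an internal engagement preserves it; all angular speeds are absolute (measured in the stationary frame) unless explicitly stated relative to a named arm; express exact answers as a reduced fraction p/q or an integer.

851/2040

2-mesh fixed-axis compound train (all bearings frame-fixed)
mesh 1 [74T→68T]: |ω|/ω_in = 1×74/68 = 37/34, sense flips to −
mesh 2 [23T→60T]: |ω|/ω_in = (37/34)×23/60 = 851/2040, sense flips to +
signed output speed (× input speed) = 851/2040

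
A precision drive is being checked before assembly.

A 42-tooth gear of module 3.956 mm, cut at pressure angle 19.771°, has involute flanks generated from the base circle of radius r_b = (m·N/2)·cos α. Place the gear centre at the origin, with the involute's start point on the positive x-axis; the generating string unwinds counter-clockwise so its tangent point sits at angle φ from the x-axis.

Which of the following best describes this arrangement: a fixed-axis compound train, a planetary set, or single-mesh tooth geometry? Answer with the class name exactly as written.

single-mesh tooth geometry

single-mesh involute tooth geometry (42T wheel at module 3.956)
classification: single-mesh tooth geometry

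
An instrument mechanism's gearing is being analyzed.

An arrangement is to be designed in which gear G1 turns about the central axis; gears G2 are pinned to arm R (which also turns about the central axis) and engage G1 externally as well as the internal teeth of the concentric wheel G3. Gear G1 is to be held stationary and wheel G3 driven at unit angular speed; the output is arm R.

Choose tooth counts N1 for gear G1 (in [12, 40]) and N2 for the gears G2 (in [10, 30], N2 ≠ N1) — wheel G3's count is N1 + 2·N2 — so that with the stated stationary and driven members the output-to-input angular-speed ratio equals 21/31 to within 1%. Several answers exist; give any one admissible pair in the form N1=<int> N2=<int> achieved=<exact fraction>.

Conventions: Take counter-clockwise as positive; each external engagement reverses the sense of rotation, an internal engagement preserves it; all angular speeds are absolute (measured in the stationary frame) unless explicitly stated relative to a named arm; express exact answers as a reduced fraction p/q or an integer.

N1=20 N2=11 achieved=21/31

class = planetary set [ratio 21/31 wanted; Willis about the carrier]
Willis with ω_sun = 0: ω_arm/ω_ring = N3/(N1+N3); set equal to 21/31  ⇒  N3/N1 = (21/31)/(1 − 21/31) = 21/10
N3 = N1 + 2·N2  ⇒  N2/N1 = (N3/N1 − 1)/2 = (21/10 − 1)/2 = 11/20
smallest multiple with N1 ≥ 12 and N2 ≥ 10: k = 1  ⇒  N1 = 1·20 = 20, N2 = 1·11 = 11 (N1 ≤ 40, N2 ≤ 30, N2 ≠ N1 ✓), N3 = 20 + 2·11 = 42
check: N3/(N1+N3) with N1 = 20, N3 = 42 gives 21/31; |achieved − target| = 0 ≤ 21/3100 ✓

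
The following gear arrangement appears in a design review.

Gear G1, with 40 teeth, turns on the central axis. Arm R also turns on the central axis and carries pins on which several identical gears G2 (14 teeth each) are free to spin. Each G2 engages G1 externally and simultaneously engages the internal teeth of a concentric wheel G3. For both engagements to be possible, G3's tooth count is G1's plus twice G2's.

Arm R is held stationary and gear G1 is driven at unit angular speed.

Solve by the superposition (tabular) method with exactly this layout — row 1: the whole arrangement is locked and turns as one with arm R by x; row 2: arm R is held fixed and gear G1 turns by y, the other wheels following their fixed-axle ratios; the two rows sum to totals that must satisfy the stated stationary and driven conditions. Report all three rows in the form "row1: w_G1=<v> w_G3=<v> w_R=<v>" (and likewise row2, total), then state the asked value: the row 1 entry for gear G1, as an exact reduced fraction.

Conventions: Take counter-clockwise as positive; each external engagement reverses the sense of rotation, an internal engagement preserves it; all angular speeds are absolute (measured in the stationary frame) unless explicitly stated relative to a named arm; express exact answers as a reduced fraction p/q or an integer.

row1: w_G1=0 w_G3=0 w_R=0
row2: w_G1=1 w_G3=-10/17 w_R=0
total: w_G1=1 w_G3=-10/17 w_R=0
asked value: 0

recognized (axles ride arm R): planetary set, 40/14/68 teeth
row 1 — lock + rotate with arm: ω_sun = ω_ring = ω_arm = x
superposition row 2 [arm held]: sun y, ring −(40/68)·y, arm 0
boundary: total ω_arm = x = 0 and total ω_sun = x + y = 1  ⇒  y = 1, x = 0
row 2 ring = −(40/68)·1 = -10/17
totals (row 1 + row 2): sun 0 + 1 = 1, ring 0 + (-10/17) = -10/17, arm 0 + 0 = 0
asked cell (row1, sun) = 0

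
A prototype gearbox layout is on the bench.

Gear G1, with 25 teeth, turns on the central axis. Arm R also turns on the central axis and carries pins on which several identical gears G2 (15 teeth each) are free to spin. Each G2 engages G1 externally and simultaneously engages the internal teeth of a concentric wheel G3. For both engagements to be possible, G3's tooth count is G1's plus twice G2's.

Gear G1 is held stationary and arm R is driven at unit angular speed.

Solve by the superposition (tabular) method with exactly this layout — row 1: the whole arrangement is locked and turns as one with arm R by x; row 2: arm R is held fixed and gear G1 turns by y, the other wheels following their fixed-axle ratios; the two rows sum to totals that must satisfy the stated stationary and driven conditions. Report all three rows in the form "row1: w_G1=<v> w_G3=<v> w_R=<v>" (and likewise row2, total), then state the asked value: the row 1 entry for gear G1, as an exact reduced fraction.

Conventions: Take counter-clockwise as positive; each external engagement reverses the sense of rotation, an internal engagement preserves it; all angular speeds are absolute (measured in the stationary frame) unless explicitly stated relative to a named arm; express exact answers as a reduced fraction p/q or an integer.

row1: w_G1=1 w_G3=1 w_R=1
row2: w_G1=-1 w_G3=5/11 w_R=0
total: w_G1=0 w_G3=16/11 w_R=1
asked value: 1

planetary set (25T centre, 15T on arm, 55T internal) — Willis relation
row 1: whole set turns with the arm by x
row 2 — arm fixed, fixed-axis ratios: sun y, ring −(25/55)·y, arm 0
boundary: total ω_sun = x + y = 0 and total ω_arm = x = 1  ⇒  y = -1, x = 1
row 2 ring = −(25/55)·(-1) = 5/11
totals (row 1 + row 2): sun 1 + (-1) = 0, ring 1 + 5/11 = 16/11, arm 1 + 0 = 1
asked cell (row1, sun) = 1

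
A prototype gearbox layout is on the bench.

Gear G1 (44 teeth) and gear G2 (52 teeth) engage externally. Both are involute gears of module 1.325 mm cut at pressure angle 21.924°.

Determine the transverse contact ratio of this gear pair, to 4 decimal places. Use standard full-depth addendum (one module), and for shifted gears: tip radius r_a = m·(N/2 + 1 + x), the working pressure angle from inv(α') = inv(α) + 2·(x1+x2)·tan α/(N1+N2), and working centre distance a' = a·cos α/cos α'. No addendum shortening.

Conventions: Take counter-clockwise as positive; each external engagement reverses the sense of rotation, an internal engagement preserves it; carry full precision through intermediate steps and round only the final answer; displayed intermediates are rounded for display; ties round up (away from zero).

1.6530

topology: single-mesh involute geometry — m = 1.325, 44T/52T pair
base radii: r_b1 = 27.041870, r_b2 = 31.958574
tip radii: r_a1 = 30.475000, r_a2 = 35.775000
no profile shift: α' = α, a' = a
action lengths: √(r_a1²−r_b1²) = 14.052149, √(r_a2²−r_b2²) = 16.077941
base pitch p_b = π·m·cos α = 3.861570
CR = (14.052149 + 16.077941 − 63.600000·sin 21.92400°)/3.861570 = 1.653045
contact ratio ≈ 1.6530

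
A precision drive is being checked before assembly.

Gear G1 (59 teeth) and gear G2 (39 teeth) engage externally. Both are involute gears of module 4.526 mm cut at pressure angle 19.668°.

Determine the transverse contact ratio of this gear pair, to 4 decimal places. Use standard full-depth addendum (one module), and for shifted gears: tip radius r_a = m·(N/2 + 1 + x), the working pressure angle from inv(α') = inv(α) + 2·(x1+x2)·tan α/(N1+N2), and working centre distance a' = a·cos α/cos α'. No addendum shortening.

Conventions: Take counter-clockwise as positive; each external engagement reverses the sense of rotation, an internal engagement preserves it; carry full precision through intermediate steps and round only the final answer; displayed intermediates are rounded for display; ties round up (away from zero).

1.7630

recognized (one external pair, fixed centres): single-mesh tooth geometry, m = 4.526, N1 = 59, N2 = 39
base radii: r_b1 = 125.727440, r_b2 = 83.107969
tip radii: r_a1 = 138.043000, r_a2 = 92.783000
no profile shift: α' = α, a' = a
action lengths: √(r_a1²−r_b1²) = 56.995444, √(r_a2²−r_b2²) = 41.252280
base pitch p_b = π·m·cos α = 13.389302
CR = (56.995444 + 41.252280 − 221.774000·sin 19.66800°)/13.389302 = 1.763003
contact ratio ≈ 1.7630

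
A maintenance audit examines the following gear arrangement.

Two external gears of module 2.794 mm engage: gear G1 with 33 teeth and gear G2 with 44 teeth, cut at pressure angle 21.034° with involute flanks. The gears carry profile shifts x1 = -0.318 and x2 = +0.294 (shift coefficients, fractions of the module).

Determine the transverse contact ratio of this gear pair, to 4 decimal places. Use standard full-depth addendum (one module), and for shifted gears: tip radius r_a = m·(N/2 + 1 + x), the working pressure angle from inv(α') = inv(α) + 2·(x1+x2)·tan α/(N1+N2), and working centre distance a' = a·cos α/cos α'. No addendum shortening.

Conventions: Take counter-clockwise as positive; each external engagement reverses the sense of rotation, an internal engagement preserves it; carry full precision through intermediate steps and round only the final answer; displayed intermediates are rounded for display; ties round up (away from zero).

1.6593

single-mesh involute tooth geometry (33T engaging 44T at module 2.794)
base radii: r_b1 = 43.029180, r_b2 = 57.372240
tip radii: r_a1 = 48.006508, r_a2 = 65.083436
inv(α') = inv(21.034°) + 2·(-0.318+0.294)·tan α/(33+44) = 0.01719277  ⇒  α' = 20.94067°
a' = a·cos α / cos α' = 107.5690·cos 21.034°/cos 20.94067° = 107.501802
action lengths: √(r_a1²−r_b1²) = 21.286486, √(r_a2²−r_b2²) = 30.729135
base pitch p_b = π·m·cos α = 8.192737
CR = (21.286486 + 30.729135 − 107.501802·sin 20.94067°)/8.192737 = 1.659320
contact ratio ≈ 1.6593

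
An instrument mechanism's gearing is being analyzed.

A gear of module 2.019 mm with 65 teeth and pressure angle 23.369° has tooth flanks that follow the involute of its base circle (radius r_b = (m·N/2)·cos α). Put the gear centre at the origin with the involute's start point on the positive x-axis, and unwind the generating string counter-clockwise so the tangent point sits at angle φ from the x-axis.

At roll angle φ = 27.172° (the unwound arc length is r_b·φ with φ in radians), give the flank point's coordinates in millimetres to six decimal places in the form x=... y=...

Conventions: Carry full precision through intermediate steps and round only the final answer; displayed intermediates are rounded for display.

recognized (one wheel, involute flank): single-mesh tooth geometry, m = 2.019, N = 65
pitch radius r_p = m·N/2 = 2.019·65/2 = 65.617500
base radius r_b = r_p·cos α = 65.617500·cos 23.369° = 60.234855
roll angle φ = 27.172° = 0.47424086 rad
x = r_b·(cos φ + φ·sin φ) = 66.632279
y = r_b·(sin φ − φ·cos φ) = 2.093748

x=66.632279 y=2.093748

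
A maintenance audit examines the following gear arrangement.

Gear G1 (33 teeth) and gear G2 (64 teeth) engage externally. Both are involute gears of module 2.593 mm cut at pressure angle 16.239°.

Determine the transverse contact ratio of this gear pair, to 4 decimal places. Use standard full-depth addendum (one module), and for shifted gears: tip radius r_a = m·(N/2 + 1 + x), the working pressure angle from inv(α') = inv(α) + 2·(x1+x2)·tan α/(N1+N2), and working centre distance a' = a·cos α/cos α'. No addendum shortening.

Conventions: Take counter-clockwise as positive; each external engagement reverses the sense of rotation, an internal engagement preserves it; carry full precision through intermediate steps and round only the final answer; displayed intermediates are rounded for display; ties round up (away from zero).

1.9620

single-mesh involute tooth geometry (33T engaging 64T at module 2.593)
base radii: r_b1 = 41.077551, r_b2 = 79.665553
tip radii: r_a1 = 45.377500, r_a2 = 85.569000
no profile shift: α' = α, a' = a
action lengths: √(r_a1²−r_b1²) = 19.280880, √(r_a2²−r_b2²) = 31.232250
base pitch p_b = π·m·cos α = 7.821147
CR = (19.280880 + 31.232250 − 125.760500·sin 16.23900°)/7.821147 = 1.961972
contact ratio ≈ 1.9620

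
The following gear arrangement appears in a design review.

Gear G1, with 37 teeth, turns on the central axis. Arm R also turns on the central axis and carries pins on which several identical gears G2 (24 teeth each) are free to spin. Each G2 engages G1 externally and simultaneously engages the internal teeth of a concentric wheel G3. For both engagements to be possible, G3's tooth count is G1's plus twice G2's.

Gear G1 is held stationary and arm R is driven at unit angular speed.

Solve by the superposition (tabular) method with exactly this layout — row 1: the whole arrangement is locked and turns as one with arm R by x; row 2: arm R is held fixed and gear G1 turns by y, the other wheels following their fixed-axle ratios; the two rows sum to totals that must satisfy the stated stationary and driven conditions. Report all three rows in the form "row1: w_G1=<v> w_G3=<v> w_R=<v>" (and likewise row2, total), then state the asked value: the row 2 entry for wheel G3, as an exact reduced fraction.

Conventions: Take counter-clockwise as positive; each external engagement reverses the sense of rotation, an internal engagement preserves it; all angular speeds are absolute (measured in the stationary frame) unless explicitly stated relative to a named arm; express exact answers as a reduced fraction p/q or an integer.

planetary set (37T centre, 24T on arm, 85T internal) — Willis relation
row 1 (train locked, turned with arm): all members turn x
row 2: sun turns y, ring = −(37/85)·y, arm 0
boundary: total ω_sun = x + y = 0 and total ω_arm = x = 1  ⇒  y = -1, x = 1
row 2 ring = −(37/85)·(-1) = 37/85
totals (row 1 + row 2): sun 1 + (-1) = 0, ring 1 + 37/85 = 122/85, arm 1 + 0 = 1
asked cell (row2, ring) = 37/85

row1: w_G1=1 w_G3=1 w_R=1
row2: w_G1=-1 w_G3=37/85 w_R=0
total: w_G1=0 w_G3=122/85 w_R=1
asked value: 37/85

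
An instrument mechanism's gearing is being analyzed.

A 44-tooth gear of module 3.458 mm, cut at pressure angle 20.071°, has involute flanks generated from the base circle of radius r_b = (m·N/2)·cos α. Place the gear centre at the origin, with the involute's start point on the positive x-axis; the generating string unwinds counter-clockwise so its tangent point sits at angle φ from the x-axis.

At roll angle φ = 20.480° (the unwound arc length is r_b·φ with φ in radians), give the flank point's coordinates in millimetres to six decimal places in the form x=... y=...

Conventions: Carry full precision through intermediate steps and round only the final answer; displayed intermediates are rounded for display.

single-mesh involute tooth geometry (44T wheel at module 3.458)
pitch radius r_p = m·N/2 = 3.458·44/2 = 76.076000
base radius r_b = r_p·cos α = 76.076000·cos 20.071° = 71.455758
roll angle φ = 20.480° = 0.35744343 rad
x = r_b·(cos φ + φ·sin φ) = 75.875785
y = r_b·(sin φ − φ·cos φ) = 1.073937

x=75.875785 y=1.073937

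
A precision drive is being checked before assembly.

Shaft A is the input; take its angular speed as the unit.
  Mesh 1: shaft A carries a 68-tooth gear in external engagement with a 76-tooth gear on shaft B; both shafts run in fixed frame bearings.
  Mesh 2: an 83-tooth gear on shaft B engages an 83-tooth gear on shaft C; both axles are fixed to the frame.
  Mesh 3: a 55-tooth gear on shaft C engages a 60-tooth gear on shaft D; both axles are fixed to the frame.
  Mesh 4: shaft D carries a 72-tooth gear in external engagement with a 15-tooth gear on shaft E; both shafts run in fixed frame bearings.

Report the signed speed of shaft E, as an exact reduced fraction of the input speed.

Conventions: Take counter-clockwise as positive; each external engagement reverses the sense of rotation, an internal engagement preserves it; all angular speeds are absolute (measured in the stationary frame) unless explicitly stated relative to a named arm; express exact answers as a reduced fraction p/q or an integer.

374/95

4-mesh fixed-axis compound train (all bearings frame-fixed)
mesh 1 [68T→76T]: |ω|/ω_in = 1×68/76 = 17/19, sense flips to −
mesh 2 [83T→83T]: |ω|/ω_in = (17/19)×83/83 = 17/19, sense flips to +
mesh 3 [55T→60T]: |ω|/ω_in = (17/19)×55/60 = 187/228, sense flips to −
mesh 4 [72T→15T]: |ω|/ω_in = (187/228)×72/15 = 374/95, sense flips to +
signed output speed (× input speed) = 374/95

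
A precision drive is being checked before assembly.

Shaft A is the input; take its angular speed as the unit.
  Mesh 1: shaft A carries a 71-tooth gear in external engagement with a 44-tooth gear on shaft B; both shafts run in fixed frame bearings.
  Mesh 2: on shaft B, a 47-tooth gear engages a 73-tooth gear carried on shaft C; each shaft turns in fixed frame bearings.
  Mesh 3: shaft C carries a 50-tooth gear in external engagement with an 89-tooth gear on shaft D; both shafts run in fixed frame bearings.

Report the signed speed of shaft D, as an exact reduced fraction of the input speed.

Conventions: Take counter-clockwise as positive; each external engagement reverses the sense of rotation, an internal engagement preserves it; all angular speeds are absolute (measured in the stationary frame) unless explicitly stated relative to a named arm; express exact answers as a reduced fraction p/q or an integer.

-83425/142934

3-mesh fixed-axis compound train (all bearings frame-fixed)
mesh 1 [71T→44T]: |ω|/ω_in = 1×71/44 = 71/44, sense flips to −
mesh 2 [47T→73T]: |ω|/ω_in = (71/44)×47/73 = 3337/3212, sense flips to +
mesh 3 [50T→89T]: |ω|/ω_in = (3337/3212)×50/89 = 83425/142934, sense flips to −
signed output speed (× input speed) = -83425/142934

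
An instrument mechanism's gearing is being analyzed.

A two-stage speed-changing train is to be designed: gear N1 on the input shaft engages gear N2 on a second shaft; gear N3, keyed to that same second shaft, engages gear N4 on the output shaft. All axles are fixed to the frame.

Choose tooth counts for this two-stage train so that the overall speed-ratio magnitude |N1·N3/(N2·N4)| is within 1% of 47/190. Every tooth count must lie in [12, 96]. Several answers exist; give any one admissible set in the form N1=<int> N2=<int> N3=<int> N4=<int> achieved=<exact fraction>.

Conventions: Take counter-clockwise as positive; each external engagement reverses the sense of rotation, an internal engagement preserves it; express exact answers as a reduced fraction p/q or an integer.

2-stage fixed-axis compound train for ratio 47/190
target = 47/190 in lowest terms: an exact hit needs N1·N3 = k·47 and N2·N4 = k·190 for one integer k, every count in [12, 96]; additionally prefer no 1:1 stage (N1 ≠ N2, N3 ≠ N4)
k = 1…11: no 1:1-free in-range split of k·47 and k·190 into factor pairs; take k = 12
k = 12: N1·N3 = 564 = 12·47, N2·N4 = 2280 = 24·95
achieved = 12·47/(24·95) = 47/190; |achieved − target| = 0 ≤ 47/19000 ✓

N1=12 N2=24 N3=47 N4=95 achieved=47/190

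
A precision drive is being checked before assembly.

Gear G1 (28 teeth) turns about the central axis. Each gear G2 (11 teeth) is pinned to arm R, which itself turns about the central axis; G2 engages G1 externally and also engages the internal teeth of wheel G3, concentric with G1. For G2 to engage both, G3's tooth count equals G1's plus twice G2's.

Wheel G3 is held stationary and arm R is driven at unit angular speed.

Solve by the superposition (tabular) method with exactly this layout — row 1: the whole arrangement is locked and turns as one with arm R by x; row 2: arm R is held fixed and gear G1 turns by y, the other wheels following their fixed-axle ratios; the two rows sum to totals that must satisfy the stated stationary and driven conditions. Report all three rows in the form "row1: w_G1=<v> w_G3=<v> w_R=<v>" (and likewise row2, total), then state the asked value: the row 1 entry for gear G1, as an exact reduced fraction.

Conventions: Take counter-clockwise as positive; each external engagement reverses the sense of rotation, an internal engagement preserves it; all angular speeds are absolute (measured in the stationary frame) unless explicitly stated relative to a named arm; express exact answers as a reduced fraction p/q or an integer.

row1: w_G1=1 w_G3=1 w_R=1
row2: w_G1=25/14 w_G3=-1 w_R=0
total: w_G1=39/14 w_G3=0 w_R=1
asked value: 1

class = planetary set [G3 = 28+2·11 = 50; Willis about the carrier]
row 1: whole set turns with the arm by x
row 2 (arm held, sun turns y): ω_ring = −(28/50)·y, ω_arm = 0
boundary: total ω_ring = x − (28/50)·y = 0 and total ω_arm = x = 1  ⇒  y = 25/14, x = 1
row 2 ring = −(28/50)·25/14 = -1
totals (row 1 + row 2): sun 1 + 25/14 = 39/14, ring 1 + (-1) = 0, arm 1 + 0 = 1
asked cell (row1, sun) = 1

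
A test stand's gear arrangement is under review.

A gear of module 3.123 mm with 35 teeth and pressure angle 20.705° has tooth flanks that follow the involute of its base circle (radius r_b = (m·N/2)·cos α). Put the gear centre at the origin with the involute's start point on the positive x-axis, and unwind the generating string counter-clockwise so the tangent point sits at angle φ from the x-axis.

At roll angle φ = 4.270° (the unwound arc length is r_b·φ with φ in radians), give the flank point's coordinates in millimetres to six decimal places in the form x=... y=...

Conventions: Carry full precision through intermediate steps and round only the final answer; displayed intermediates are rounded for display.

topology: single-mesh involute geometry — m = 3.123, N = 35
pitch radius r_p = m·N/2 = 3.123·35/2 = 54.652500
base radius r_b = r_p·cos α = 54.652500·cos 20.705° = 51.122669
roll angle φ = 4.270° = 0.07452556 rad
x = r_b·(cos φ + φ·sin φ) = 51.264441
y = r_b·(sin φ − φ·cos φ) = 0.007050

x=51.264441 y=0.007050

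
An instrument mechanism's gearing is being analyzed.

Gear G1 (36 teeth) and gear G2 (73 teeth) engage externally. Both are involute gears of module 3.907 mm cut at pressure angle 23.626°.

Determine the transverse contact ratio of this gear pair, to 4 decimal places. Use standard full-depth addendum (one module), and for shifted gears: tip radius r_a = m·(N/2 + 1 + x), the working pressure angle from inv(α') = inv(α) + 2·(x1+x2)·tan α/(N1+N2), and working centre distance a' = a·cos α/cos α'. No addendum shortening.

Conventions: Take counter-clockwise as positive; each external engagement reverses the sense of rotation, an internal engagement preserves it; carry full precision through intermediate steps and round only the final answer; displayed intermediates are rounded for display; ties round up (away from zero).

1.5857

topology: single-mesh involute geometry — m = 3.907, 36T/73T pair
base radii: r_b1 = 64.431342, r_b2 = 130.652444
tip radii: r_a1 = 74.233000, r_a2 = 146.512500
no profile shift: α' = α, a' = a
action lengths: √(r_a1²−r_b1²) = 36.866522, √(r_a2²−r_b2²) = 66.301218
base pitch p_b = π·m·cos α = 11.245391
CR = (36.866522 + 66.301218 − 212.931500·sin 23.62600°)/11.245391 = 1.585742
contact ratio ≈ 1.5857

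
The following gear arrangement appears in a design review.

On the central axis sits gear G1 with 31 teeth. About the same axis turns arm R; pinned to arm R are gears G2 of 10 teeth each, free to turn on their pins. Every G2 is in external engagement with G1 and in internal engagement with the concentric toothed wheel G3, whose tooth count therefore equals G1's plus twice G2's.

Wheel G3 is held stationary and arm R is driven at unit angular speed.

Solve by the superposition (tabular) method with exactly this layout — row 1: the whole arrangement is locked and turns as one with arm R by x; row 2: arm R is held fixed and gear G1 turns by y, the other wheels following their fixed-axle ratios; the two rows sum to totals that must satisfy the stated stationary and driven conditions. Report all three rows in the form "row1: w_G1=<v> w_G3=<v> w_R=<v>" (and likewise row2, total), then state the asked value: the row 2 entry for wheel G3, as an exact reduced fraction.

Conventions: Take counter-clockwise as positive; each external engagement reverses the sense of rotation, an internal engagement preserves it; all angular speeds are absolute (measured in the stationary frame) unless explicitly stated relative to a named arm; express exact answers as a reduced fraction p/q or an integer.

planetary set (31T centre, 10T on arm, 51T internal) — Willis relation
row 1 — lock + rotate with arm: ω_sun = ω_ring = ω_arm = x
row 2: sun turns y, ring = −(31/51)·y, arm 0
boundary: total ω_ring = x − (31/51)·y = 0 and total ω_arm = x = 1  ⇒  y = 51/31, x = 1
row 2 ring = −(31/51)·51/31 = -1
totals (row 1 + row 2): sun 1 + 51/31 = 82/31, ring 1 + (-1) = 0, arm 1 + 0 = 1
asked cell (row2, ring) = -1

row1: w_G1=1 w_G3=1 w_R=1
row2: w_G1=51/31 w_G3=-1 w_R=0
total: w_G1=82/31 w_G3=0 w_R=1
asked value: -1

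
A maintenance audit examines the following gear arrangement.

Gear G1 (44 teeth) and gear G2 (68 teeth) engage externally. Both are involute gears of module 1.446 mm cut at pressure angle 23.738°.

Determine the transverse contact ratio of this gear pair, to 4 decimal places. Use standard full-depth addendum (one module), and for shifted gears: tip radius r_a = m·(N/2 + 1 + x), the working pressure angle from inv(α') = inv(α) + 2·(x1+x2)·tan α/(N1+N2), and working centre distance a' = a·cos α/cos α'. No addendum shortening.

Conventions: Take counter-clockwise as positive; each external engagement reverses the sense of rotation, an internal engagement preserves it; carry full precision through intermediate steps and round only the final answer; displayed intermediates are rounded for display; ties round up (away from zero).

recognized (one external pair, fixed centres): single-mesh tooth geometry, m = 1.446, N1 = 44, N2 = 68
base radii: r_b1 = 29.120572, r_b2 = 45.004520
tip radii: r_a1 = 33.258000, r_a2 = 50.610000
no profile shift: α' = α, a' = a
action lengths: √(r_a1²−r_b1²) = 16.065083, √(r_a2²−r_b2²) = 23.150925
base pitch p_b = π·m·cos α = 4.158408
CR = (16.065083 + 23.150925 − 80.976000·sin 23.73800°)/4.158408 = 1.591646
contact ratio ≈ 1.5916

1.5916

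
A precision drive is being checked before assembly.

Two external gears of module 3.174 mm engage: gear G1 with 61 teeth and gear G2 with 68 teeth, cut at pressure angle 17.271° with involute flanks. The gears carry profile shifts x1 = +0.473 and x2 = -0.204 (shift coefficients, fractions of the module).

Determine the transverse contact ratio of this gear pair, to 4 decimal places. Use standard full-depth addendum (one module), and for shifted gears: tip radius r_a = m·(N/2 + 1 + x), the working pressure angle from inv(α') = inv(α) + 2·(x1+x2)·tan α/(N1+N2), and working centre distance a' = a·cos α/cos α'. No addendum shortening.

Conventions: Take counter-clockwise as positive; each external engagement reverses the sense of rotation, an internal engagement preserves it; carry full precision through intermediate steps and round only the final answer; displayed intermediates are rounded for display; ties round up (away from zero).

1.8963

topology: single-mesh involute geometry — m = 3.174, 61T/68T pair
base radii: r_b1 = 92.442088, r_b2 = 103.050196
tip radii: r_a1 = 101.482302, r_a2 = 110.442504
inv(α') = inv(17.271°) + 2·(+0.473-0.204)·tan α/(61+68) = 0.01077101  ⇒  α' = 18.00574°
a' = a·cos α / cos α' = 204.7230·cos 17.271°/cos 18.00574° = 205.559440
action lengths: √(r_a1²−r_b1²) = 41.870252, √(r_a2²−r_b2²) = 39.726613
base pitch p_b = π·m·cos α = 9.521816
CR = (41.870252 + 39.726613 − 205.559440·sin 18.00574°)/9.521816 = 1.896270
contact ratio ≈ 1.8963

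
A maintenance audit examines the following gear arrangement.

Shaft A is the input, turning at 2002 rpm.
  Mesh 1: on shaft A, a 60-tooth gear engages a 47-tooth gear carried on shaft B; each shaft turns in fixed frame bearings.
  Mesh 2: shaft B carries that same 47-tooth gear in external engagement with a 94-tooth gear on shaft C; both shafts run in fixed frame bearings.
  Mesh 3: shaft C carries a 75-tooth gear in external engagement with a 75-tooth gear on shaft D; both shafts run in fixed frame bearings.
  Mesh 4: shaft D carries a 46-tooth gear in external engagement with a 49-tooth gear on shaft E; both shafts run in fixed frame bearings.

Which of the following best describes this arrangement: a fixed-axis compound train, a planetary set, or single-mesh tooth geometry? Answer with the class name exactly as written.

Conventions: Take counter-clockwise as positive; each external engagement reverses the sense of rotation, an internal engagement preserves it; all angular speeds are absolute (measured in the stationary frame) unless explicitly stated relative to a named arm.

fixed-axis compound train

recognized (5 fixed axles, 4 meshes): fixed-axis compound train
classification: fixed-axis compound train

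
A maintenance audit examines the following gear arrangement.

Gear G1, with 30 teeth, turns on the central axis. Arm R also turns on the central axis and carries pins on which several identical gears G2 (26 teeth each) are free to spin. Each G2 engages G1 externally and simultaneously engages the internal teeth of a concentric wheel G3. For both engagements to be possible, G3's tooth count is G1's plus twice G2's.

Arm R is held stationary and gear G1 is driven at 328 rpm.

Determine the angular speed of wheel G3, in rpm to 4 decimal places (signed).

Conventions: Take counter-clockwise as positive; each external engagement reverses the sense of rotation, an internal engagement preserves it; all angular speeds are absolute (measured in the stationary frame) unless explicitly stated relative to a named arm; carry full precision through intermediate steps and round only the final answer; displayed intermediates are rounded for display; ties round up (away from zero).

planetary set (30T centre, 26T on arm, 82T internal) — Willis relation
normalise by the input: solve with ω_sun = 1, then scale by 328 rpm
ring teeth: 30 + 2·26 = 82
30(ω_sun−ω_arm) = −82(ω_ring−ω_arm),  ω_arm = 0, ω_sun = 1
ω_ring = 0 − (30/82)(1−0) = -15/41
scale: ω_ring = -15/41 × 328 rpm = -120.0000 rpm

-120.0000 rpm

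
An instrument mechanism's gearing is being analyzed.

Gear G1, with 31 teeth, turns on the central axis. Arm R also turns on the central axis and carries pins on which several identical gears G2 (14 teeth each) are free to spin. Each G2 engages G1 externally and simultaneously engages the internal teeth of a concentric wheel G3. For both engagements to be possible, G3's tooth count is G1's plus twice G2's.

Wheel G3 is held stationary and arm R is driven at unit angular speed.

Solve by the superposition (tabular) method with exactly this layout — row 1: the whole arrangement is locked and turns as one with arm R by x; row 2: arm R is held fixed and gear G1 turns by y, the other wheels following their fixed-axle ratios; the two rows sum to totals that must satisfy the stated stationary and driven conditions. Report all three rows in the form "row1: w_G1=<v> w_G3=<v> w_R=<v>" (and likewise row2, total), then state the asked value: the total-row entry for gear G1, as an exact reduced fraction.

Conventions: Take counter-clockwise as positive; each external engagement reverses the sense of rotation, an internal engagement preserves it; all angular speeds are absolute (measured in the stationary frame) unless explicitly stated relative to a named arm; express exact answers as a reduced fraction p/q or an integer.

row1: w_G1=1 w_G3=1 w_R=1
row2: w_G1=59/31 w_G3=-1 w_R=0
total: w_G1=90/31 w_G3=0 w_R=1
asked value: 90/31

recognized (axles ride arm R): planetary set, 31/14/59 teeth
row 1: whole set turns with the arm by x
row 2 — arm fixed, fixed-axis ratios: sun y, ring −(31/59)·y, arm 0
boundary: total ω_ring = x − (31/59)·y = 0 and total ω_arm = x = 1  ⇒  y = 59/31, x = 1
row 2 ring = −(31/59)·59/31 = -1
totals (row 1 + row 2): sun 1 + 59/31 = 90/31, ring 1 + (-1) = 0, arm 1 + 0 = 1
asked cell (total, sun) = 90/31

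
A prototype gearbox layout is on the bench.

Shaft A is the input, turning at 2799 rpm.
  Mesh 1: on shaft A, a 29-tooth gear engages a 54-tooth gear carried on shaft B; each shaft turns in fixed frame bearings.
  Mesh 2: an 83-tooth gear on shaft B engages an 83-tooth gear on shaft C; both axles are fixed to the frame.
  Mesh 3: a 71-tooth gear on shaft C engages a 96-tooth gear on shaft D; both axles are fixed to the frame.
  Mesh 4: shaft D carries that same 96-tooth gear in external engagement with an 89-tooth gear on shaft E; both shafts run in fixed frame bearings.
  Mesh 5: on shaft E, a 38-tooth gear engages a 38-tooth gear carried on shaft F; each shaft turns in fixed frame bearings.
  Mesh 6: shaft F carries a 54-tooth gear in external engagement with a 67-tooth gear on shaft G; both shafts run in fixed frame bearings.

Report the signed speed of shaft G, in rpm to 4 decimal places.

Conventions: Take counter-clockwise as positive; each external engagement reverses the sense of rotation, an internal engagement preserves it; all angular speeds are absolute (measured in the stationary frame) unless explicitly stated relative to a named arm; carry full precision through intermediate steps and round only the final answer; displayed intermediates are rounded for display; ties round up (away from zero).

topology: fixed-axis compound train — 6 meshes, A→G
mesh 1 [29T→54T]: ω = 2799.0000×29/54 = 1503.1667 rpm, sense flips to −
mesh 2 [83T→83T]: ω = 1503.1667×83/83 = 1503.1667 rpm, sense flips to +
mesh 3 [71T→96T]: ω = 1503.1667×71/96 = 1111.7170 rpm, sense flips to −
mesh 4 [96T→89T]: ω = 1111.7170×96/89 = 1199.1554 rpm, sense flips to +
mesh 5 [38T→38T]: ω = 1199.1554×38/38 = 1199.1554 rpm, sense flips to −
mesh 6 [54T→67T]: ω = 1199.1554×54/67 = 966.4835 rpm, sense flips to +
signed output speed = +966.4835 rpm

+966.4835 rpm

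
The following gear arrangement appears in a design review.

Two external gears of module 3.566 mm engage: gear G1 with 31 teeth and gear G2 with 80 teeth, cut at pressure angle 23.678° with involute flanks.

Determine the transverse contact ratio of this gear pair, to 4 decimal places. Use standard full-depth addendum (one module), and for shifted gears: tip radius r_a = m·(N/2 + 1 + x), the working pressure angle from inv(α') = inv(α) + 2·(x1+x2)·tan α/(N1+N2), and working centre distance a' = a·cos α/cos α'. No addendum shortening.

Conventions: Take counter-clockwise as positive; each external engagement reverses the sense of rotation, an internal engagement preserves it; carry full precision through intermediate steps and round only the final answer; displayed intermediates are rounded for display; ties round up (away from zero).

topology: single-mesh involute geometry — m = 3.566, 31T/80T pair
base radii: r_b1 = 50.619945, r_b2 = 130.632117
tip radii: r_a1 = 58.839000, r_a2 = 146.206000
no profile shift: α' = α, a' = a
action lengths: √(r_a1²−r_b1²) = 29.994150, √(r_a2²−r_b2²) = 65.661590
base pitch p_b = π·m·cos α = 10.259823
CR = (29.994150 + 65.661590 − 197.913000·sin 23.67800°)/10.259823 = 1.576503
contact ratio ≈ 1.5765

1.5765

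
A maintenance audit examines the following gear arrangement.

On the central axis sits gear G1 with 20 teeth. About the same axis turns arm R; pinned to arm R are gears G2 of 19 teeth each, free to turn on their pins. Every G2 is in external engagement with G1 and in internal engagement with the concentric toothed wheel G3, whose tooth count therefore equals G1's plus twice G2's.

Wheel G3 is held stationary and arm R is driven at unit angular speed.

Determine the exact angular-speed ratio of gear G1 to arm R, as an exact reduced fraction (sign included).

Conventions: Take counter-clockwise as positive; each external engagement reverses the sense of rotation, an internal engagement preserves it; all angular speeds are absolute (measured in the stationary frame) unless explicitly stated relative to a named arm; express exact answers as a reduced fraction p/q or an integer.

39/10

recognized (axles ride arm R): planetary set, 20/19/58 teeth
ring teeth: 20 + 2·19 = 58
20(ω_sun−ω_arm) = −58(ω_ring−ω_arm),  ω_ring = 0, ω_arm = 1
ω_sun = 1 − (58/20)(0−1) = 39/10
ω_out/ω_in = 39/10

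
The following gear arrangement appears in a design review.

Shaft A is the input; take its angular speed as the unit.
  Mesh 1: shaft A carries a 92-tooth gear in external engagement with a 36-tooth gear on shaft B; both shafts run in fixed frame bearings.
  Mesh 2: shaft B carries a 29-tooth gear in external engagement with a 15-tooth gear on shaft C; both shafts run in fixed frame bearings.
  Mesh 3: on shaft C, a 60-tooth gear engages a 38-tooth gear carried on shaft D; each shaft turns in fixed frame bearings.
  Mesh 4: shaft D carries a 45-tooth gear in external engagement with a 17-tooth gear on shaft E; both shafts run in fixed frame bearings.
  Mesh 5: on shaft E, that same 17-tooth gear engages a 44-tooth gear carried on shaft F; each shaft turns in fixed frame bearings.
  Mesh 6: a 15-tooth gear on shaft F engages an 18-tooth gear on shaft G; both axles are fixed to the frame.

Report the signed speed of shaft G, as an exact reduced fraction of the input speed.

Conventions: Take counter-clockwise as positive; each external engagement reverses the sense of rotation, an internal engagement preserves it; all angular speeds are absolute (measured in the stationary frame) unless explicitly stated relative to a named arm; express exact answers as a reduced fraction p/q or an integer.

6-mesh fixed-axis compound train (all bearings frame-fixed)
mesh 1 [92T→36T]: |ω|/ω_in = 1×92/36 = 23/9, sense flips to −
mesh 2 [29T→15T]: |ω|/ω_in = (23/9)×29/15 = 667/135, sense flips to +
mesh 3 [60T→38T]: |ω|/ω_in = (667/135)×60/38 = 1334/171, sense flips to −
mesh 4 [45T→17T]: |ω|/ω_in = (1334/171)×45/17 = 6670/323, sense flips to +
mesh 5 [17T→44T]: |ω|/ω_in = (6670/323)×17/44 = 3335/418, sense flips to −
mesh 6 [15T→18T]: |ω|/ω_in = (3335/418)×15/18 = 16675/2508, sense flips to +
signed output speed (× input speed) = 16675/2508

16675/2508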